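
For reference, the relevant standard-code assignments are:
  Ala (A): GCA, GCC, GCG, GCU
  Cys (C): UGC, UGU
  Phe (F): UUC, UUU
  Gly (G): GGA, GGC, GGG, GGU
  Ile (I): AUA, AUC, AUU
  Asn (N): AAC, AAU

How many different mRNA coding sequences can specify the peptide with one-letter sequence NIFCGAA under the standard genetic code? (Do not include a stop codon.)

Asn: 2 codons.
Ile: 3 codons.
Phe: 2 codons.
Cys: 2 codons.
Gly: 4 codons.
Ala: 4 codons.
Ala: 4 codons.
2 × 3 × 2 × 2 × 4 × 4 × 4 = 1536.

1536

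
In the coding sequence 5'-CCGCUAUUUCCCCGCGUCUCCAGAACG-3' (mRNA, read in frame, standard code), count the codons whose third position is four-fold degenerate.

7

Codon 1 CCG (Pro): third position 4-fold.
Codon 2 CUA (Leu): third position 4-fold.
Codon 3 UUU (Phe): third position 2-fold.
Codon 4 CCC (Pro): third position 4-fold.
Codon 5 CGC (Arg): third position 4-fold.
Codon 6 GUC (Val): third position 4-fold.
Codon 7 UCC (Ser): third position 4-fold.
Codon 8 AGA (Arg): third position 2-fold.
Codon 9 ACG (Thr): third position 4-fold.
Four-fold degenerate third positions: 7.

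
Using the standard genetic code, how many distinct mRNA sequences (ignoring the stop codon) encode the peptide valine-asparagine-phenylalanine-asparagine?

Val: 4 codons.
Asn: 2 codons.
Phe: 2 codons.
Asn: 2 codons.
4 × 2 × 2 × 2 = 32.

32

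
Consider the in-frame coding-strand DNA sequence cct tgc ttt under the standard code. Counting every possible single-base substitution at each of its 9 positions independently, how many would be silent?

5

Codon 1 (CCT, Pro): 3 synonymous substitutions.
Codon 2 (TGC, Cys): 1 synonymous substitution.
Codon 3 (TTT, Phe): 1 synonymous substitution.
Total: 3 + 1 + 1 = 5.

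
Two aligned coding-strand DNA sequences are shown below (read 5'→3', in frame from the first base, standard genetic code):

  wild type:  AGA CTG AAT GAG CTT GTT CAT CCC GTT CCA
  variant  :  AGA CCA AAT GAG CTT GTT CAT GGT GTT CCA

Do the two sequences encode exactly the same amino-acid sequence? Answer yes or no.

no

Codon 1: AGA Arg / AGA Arg — identical.
Codon 2: CTG Leu / CCA Pro — nonsynonymous.
Codon 3: AAT Asn / AAT Asn — identical.
Codon 4: GAG Glu / GAG Glu — identical.
Codon 5: CTT Leu / CTT Leu — identical.
Codon 6: GTT Val / GTT Val — identical.
Codon 7: CAT His / CAT His — identical.
Codon 8: CCC Pro / GGT Gly — nonsynonymous.
Codon 9: GTT Val / GTT Val — identical.
Codon 10: CCA Pro / CCA Pro — identical.
Nonsynonymous differences: 2 → different protein.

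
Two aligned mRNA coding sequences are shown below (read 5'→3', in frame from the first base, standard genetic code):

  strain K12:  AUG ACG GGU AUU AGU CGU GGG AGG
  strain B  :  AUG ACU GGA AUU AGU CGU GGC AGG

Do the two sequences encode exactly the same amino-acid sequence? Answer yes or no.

yes

Codon 1: AUG Met / AUG Met — identical.
Codon 2: ACG Thr / ACU Thr — synonymous.
Codon 3: GGU Gly / GGA Gly — synonymous.
Codon 4: AUU Ile / AUU Ile — identical.
Codon 5: AGU Ser / AGU Ser — identical.
Codon 6: CGU Arg / CGU Arg — identical.
Codon 7: GGG Gly / GGC Gly — synonymous.
Codon 8: AGG Arg / AGG Arg — identical.
Nonsynonymous differences: 0 → same protein.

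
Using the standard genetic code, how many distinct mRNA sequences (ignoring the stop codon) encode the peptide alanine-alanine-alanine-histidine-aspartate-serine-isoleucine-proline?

Ala: 4 codons.
Ala: 4 codons.
Ala: 4 codons.
His: 2 codons.
Asp: 2 codons.
Ser: 6 codons.
Ile: 3 codons.
Pro: 4 codons.
4 × 4 × 4 × 2 × 2 × 6 × 3 × 4 = 18432.

18432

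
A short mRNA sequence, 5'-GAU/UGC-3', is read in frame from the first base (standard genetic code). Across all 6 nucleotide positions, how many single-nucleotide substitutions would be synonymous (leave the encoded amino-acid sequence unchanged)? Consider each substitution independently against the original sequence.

2

Codon 1 (GAU, Asp): 1 synonymous substitution.
Codon 2 (UGC, Cys): 1 synonymous substitution.
Total: 1 + 1 = 2.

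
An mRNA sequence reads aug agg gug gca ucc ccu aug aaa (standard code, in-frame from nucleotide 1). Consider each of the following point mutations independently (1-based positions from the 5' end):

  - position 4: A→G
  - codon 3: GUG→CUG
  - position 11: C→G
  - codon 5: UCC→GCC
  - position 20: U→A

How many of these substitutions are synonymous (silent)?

Codon 2: AGG (Arg) → GGG (Gly) — missense.
Codon 3: GUG (Val) → CUG (Leu) — missense.
Codon 4: GCA (Ala) → GGA (Gly) — missense.
Codon 5: UCC (Ser) → GCC (Ala) — missense.
Codon 7: AUG (Met) → AAG (Lys) — missense.
Synonymous: 0 of 5.

0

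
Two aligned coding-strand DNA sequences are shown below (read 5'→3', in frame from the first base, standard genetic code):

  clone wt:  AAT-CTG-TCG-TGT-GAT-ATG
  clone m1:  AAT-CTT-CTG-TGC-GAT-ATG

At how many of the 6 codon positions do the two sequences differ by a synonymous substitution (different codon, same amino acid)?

2

Codon 1: AAT Asn / AAT Asn — identical.
Codon 2: CTG Leu / CTT Leu — synonymous.
Codon 3: TCG Ser / CTG Leu — nonsynonymous.
Codon 4: TGT Cys / TGC Cys — synonymous.
Codon 5: GAT Asp / GAT Asp — identical.
Codon 6: ATG Met / ATG Met — identical.
Synonymous differences: 2.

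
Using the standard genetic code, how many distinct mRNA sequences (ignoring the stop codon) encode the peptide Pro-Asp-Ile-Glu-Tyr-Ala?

Pro: 4 codons.
Asp: 2 codons.
Ile: 3 codons.
Glu: 2 codons.
Tyr: 2 codons.
Ala: 4 codons.
4 × 2 × 3 × 2 × 2 × 4 = 384.

384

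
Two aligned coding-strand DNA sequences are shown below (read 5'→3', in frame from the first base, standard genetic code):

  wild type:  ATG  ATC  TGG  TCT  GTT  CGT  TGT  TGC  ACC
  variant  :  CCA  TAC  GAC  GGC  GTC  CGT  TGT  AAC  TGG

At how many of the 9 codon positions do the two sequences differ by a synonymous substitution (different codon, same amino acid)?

1

Codon 1: ATG Met / CCA Pro — nonsynonymous.
Codon 2: ATC Ile / TAC Tyr — nonsynonymous.
Codon 3: TGG Trp / GAC Asp — nonsynonymous.
Codon 4: TCT Ser / GGC Gly — nonsynonymous.
Codon 5: GTT Val / GTC Val — synonymous.
Codon 6: CGT Arg / CGT Arg — identical.
Codon 7: TGT Cys / TGT Cys — identical.
Codon 8: TGC Cys / AAC Asn — nonsynonymous.
Codon 9: ACC Thr / TGG Trp — nonsynonymous.
Synonymous differences: 1.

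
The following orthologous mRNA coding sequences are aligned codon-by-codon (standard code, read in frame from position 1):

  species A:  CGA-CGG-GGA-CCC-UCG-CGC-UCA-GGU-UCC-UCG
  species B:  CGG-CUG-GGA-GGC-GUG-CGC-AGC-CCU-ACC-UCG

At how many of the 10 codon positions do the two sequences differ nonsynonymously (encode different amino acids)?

5

Codon 1: CGA Arg / CGG Arg — synonymous.
Codon 2: CGG Arg / CUG Leu — nonsynonymous.
Codon 3: GGA Gly / GGA Gly — identical.
Codon 4: CCC Pro / GGC Gly — nonsynonymous.
Codon 5: UCG Ser / GUG Val — nonsynonymous.
Codon 6: CGC Arg / CGC Arg — identical.
Codon 7: UCA Ser / AGC Ser — synonymous.
Codon 8: GGU Gly / CCU Pro — nonsynonymous.
Codon 9: UCC Ser / ACC Thr — nonsynonymous.
Codon 10: UCG Ser / UCG Ser — identical.
Nonsynonymous differences: 5.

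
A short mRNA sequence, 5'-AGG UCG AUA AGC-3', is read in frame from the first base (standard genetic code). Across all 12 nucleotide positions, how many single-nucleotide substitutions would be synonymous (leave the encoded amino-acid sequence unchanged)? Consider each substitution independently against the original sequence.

Codon 1 (AGG, Arg): 2 synonymous substitutions.
Codon 2 (UCG, Ser): 3 synonymous substitutions.
Codon 3 (AUA, Ile): 2 synonymous substitutions.
Codon 4 (AGC, Ser): 1 synonymous substitution.
Total: 2 + 3 + 2 + 1 = 8.

8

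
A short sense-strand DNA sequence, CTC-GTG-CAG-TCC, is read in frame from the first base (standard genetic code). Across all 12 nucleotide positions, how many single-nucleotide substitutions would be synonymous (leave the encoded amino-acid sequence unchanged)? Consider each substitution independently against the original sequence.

10

Codon 1 (CTC, Leu): 3 synonymous substitutions.
Codon 2 (GTG, Val): 3 synonymous substitutions.
Codon 3 (CAG, Gln): 1 synonymous substitution.
Codon 4 (TCC, Ser): 3 synonymous substitutions.
Total: 3 + 3 + 1 + 3 = 10.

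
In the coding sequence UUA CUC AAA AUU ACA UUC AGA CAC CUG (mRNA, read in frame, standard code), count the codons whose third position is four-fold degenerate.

3

Codon 1 UUA (Leu): third position 2-fold.
Codon 2 CUC (Leu): third position 4-fold.
Codon 3 AAA (Lys): third position 2-fold.
Codon 4 AUU (Ile): third position 3-fold.
Codon 5 ACA (Thr): third position 4-fold.
Codon 6 UUC (Phe): third position 2-fold.
Codon 7 AGA (Arg): third position 2-fold.
Codon 8 CAC (His): third position 2-fold.
Codon 9 CUG (Leu): third position 4-fold.
Four-fold degenerate third positions: 3.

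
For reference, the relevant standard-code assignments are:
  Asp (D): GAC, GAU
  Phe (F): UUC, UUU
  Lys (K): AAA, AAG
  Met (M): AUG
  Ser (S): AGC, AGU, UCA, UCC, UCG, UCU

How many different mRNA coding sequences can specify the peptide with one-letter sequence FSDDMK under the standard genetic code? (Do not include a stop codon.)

Phe: 2 codons.
Ser: 6 codons.
Asp: 2 codons.
Asp: 2 codons.
Met: 1 codon.
Lys: 2 codons.
2 × 6 × 2 × 2 × 1 × 2 = 96.

96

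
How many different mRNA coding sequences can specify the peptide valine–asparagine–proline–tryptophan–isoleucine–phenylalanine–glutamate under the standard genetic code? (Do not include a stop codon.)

384

Val: 4 codons.
Asn: 2 codons.
Pro: 4 codons.
Trp: 1 codon.
Ile: 3 codons.
Phe: 2 codons.
Glu: 2 codons.
4 × 2 × 4 × 1 × 3 × 2 × 2 = 384.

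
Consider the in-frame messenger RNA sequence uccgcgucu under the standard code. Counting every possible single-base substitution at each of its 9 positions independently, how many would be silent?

Codon 1 (UCC, Ser): 3 synonymous substitutions.
Codon 2 (GCG, Ala): 3 synonymous substitutions.
Codon 3 (UCU, Ser): 3 synonymous substitutions.
Total: 3 + 3 + 3 = 9.

9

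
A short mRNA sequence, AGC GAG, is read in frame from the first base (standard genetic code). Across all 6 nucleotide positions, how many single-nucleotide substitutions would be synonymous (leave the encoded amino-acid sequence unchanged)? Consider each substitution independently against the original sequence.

2

Codon 1 (AGC, Ser): 1 synonymous substitution.
Codon 2 (GAG, Glu): 1 synonymous substitution.
Total: 1 + 1 = 2.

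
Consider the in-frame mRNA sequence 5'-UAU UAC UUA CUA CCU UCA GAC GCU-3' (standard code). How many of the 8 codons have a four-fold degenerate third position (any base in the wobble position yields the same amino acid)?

Codon 1 UAU (Tyr): third position 2-fold.
Codon 2 UAC (Tyr): third position 2-fold.
Codon 3 UUA (Leu): third position 2-fold.
Codon 4 CUA (Leu): third position 4-fold.
Codon 5 CCU (Pro): third position 4-fold.
Codon 6 UCA (Ser): third position 4-fold.
Codon 7 GAC (Asp): third position 2-fold.
Codon 8 GCU (Ala): third position 4-fold.
Four-fold degenerate third positions: 4.

4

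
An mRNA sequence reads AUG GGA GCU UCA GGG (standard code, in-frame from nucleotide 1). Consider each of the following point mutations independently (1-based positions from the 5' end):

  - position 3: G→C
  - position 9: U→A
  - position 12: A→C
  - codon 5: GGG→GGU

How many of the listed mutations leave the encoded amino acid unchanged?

3

Codon 1: AUG (Met) → AUC (Ile) — missense.
Codon 3: GCU (Ala) → GCA (Ala) — synonymous.
Codon 4: UCA (Ser) → UCC (Ser) — synonymous.
Codon 5: GGG (Gly) → GGU (Gly) — synonymous.
Synonymous: 3 of 4.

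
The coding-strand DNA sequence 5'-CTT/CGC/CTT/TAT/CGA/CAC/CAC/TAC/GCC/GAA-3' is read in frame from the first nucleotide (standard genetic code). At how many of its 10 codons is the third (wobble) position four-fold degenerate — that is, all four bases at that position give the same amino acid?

Codon 1 CTT (Leu): third position 4-fold.
Codon 2 CGC (Arg): third position 4-fold.
Codon 3 CTT (Leu): third position 4-fold.
Codon 4 TAT (Tyr): third position 2-fold.
Codon 5 CGA (Arg): third position 4-fold.
Codon 6 CAC (His): third position 2-fold.
Codon 7 CAC (His): third position 2-fold.
Codon 8 TAC (Tyr): third position 2-fold.
Codon 9 GCC (Ala): third position 4-fold.
Codon 10 GAA (Glu): third position 2-fold.
Four-fold degenerate third positions: 5.

5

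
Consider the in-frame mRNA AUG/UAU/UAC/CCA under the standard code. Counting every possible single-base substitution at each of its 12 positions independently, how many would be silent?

5

Codon 1 (AUG, Met): 0 synonymous substitutions.
Codon 2 (UAU, Tyr): 1 synonymous substitution.
Codon 3 (UAC, Tyr): 1 synonymous substitution.
Codon 4 (CCA, Pro): 3 synonymous substitutions.
Total: 0 + 1 + 1 + 3 = 5.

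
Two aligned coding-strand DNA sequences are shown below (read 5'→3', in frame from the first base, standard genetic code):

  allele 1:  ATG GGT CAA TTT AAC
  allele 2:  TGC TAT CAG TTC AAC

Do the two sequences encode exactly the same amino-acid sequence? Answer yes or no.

Codon 1: ATG Met / TGC Cys — nonsynonymous.
Codon 2: GGT Gly / TAT Tyr — nonsynonymous.
Codon 3: CAA Gln / CAG Gln — synonymous.
Codon 4: TTT Phe / TTC Phe — synonymous.
Codon 5: AAC Asn / AAC Asn — identical.
Nonsynonymous differences: 2 → different protein.

no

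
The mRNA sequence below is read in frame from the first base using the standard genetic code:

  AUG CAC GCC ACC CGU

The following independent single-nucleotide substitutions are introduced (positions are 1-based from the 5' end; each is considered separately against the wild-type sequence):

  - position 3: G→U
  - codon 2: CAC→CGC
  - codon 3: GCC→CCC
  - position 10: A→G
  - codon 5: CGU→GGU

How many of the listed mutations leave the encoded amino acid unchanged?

Codon 1: AUG (Met) → AUU (Ile) — missense.
Codon 2: CAC (His) → CGC (Arg) — missense.
Codon 3: GCC (Ala) → CCC (Pro) — missense.
Codon 4: ACC (Thr) → GCC (Ala) — missense.
Codon 5: CGU (Arg) → GGU (Gly) — missense.
Synonymous: 0 of 5.

0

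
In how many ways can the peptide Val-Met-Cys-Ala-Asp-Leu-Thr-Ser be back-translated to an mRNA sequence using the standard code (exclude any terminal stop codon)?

Val: 4 codons.
Met: 1 codon.
Cys: 2 codons.
Ala: 4 codons.
Asp: 2 codons.
Leu: 6 codons.
Thr: 4 codons.
Ser: 6 codons.
4 × 1 × 2 × 4 × 2 × 6 × 4 × 6 = 9216.

9216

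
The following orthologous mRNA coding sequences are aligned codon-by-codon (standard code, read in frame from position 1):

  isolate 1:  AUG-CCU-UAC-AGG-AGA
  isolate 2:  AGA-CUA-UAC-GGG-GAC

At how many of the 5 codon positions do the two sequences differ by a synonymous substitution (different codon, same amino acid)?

Codon 1: AUG Met / AGA Arg — nonsynonymous.
Codon 2: CCU Pro / CUA Leu — nonsynonymous.
Codon 3: UAC Tyr / UAC Tyr — identical.
Codon 4: AGG Arg / GGG Gly — nonsynonymous.
Codon 5: AGA Arg / GAC Asp — nonsynonymous.
Synonymous differences: 0.

0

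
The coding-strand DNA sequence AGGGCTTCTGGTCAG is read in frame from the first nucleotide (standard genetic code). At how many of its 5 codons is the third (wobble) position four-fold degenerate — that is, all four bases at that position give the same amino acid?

3

Codon 1 AGG (Arg): third position 2-fold.
Codon 2 GCT (Ala): third position 4-fold.
Codon 3 TCT (Ser): third position 4-fold.
Codon 4 GGT (Gly): third position 4-fold.
Codon 5 CAG (Gln): third position 2-fold.
Four-fold degenerate third positions: 3.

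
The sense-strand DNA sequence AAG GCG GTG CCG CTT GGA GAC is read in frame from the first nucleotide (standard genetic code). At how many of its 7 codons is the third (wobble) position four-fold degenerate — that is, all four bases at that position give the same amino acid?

5

Codon 1 AAG (Lys): third position 2-fold.
Codon 2 GCG (Ala): third position 4-fold.
Codon 3 GTG (Val): third position 4-fold.
Codon 4 CCG (Pro): third position 4-fold.
Codon 5 CTT (Leu): third position 4-fold.
Codon 6 GGA (Gly): third position 4-fold.
Codon 7 GAC (Asp): third position 2-fold.
Four-fold degenerate third positions: 5.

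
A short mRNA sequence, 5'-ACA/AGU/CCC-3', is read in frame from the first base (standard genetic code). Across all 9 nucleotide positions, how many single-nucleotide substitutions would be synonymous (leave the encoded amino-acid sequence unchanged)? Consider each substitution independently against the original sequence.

Codon 1 (ACA, Thr): 3 synonymous substitutions.
Codon 2 (AGU, Ser): 1 synonymous substitution.
Codon 3 (CCC, Pro): 3 synonymous substitutions.
Total: 3 + 1 + 3 = 7.

7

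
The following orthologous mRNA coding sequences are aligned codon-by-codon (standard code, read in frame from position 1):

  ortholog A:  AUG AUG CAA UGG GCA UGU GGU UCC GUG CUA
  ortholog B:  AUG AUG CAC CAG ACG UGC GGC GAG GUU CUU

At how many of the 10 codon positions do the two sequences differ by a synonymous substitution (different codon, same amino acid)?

Codon 1: AUG Met / AUG Met — identical.
Codon 2: AUG Met / AUG Met — identical.
Codon 3: CAA Gln / CAC His — nonsynonymous.
Codon 4: UGG Trp / CAG Gln — nonsynonymous.
Codon 5: GCA Ala / ACG Thr — nonsynonymous.
Codon 6: UGU Cys / UGC Cys — synonymous.
Codon 7: GGU Gly / GGC Gly — synonymous.
Codon 8: UCC Ser / GAG Glu — nonsynonymous.
Codon 9: GUG Val / GUU Val — synonymous.
Codon 10: CUA Leu / CUU Leu — synonymous.
Synonymous differences: 4.

4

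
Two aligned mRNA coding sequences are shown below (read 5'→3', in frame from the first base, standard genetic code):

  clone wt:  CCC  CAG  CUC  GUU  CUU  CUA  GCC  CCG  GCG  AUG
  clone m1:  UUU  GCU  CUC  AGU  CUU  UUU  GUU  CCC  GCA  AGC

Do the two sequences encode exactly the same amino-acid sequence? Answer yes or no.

Codon 1: CCC Pro / UUU Phe — nonsynonymous.
Codon 2: CAG Gln / GCU Ala — nonsynonymous.
Codon 3: CUC Leu / CUC Leu — identical.
Codon 4: GUU Val / AGU Ser — nonsynonymous.
Codon 5: CUU Leu / CUU Leu — identical.
Codon 6: CUA Leu / UUU Phe — nonsynonymous.
Codon 7: GCC Ala / GUU Val — nonsynonymous.
Codon 8: CCG Pro / CCC Pro — synonymous.
Codon 9: GCG Ala / GCA Ala — synonymous.
Codon 10: AUG Met / AGC Ser — nonsynonymous.
Nonsynonymous differences: 6 → different protein.

no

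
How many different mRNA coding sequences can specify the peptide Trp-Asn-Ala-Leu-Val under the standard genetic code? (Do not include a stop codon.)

192

Trp: 1 codon.
Asn: 2 codons.
Ala: 4 codons.
Leu: 6 codons.
Val: 4 codons.
1 × 2 × 4 × 6 × 4 = 192.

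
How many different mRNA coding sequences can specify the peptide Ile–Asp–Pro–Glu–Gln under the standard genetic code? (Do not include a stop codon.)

Ile: 3 codons.
Asp: 2 codons.
Pro: 4 codons.
Glu: 2 codons.
Gln: 2 codons.
3 × 2 × 4 × 2 × 2 = 96.

96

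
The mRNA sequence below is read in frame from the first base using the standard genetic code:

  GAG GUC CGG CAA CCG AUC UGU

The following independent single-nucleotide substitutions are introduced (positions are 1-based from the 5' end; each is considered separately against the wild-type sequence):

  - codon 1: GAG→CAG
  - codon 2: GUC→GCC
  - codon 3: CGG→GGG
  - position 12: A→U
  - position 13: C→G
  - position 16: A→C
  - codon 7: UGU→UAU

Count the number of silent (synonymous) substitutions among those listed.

Codon 1: GAG (Glu) → CAG (Gln) — missense.
Codon 2: GUC (Val) → GCC (Ala) — missense.
Codon 3: CGG (Arg) → GGG (Gly) — missense.
Codon 4: CAA (Gln) → CAU (His) — missense.
Codon 5: CCG (Pro) → GCG (Ala) — missense.
Codon 6: AUC (Ile) → CUC (Leu) — missense.
Codon 7: UGU (Cys) → UAU (Tyr) — missense.
Synonymous: 0 of 7.

0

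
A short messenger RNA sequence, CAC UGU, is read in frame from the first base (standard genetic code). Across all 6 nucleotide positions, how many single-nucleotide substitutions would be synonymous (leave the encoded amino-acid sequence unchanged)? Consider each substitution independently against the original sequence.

2

Codon 1 (CAC, His): 1 synonymous substitution.
Codon 2 (UGU, Cys): 1 synonymous substitution.
Total: 1 + 1 = 2.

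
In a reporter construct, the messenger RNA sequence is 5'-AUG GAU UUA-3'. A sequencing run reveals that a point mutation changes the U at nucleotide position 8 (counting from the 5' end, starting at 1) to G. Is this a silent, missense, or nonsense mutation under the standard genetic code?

Position 8 falls in codon 3: UUA → Leu.
After the substitution the codon is UGA → Stop.
The new codon is a stop codon, so this is a nonsense mutation.

nonsense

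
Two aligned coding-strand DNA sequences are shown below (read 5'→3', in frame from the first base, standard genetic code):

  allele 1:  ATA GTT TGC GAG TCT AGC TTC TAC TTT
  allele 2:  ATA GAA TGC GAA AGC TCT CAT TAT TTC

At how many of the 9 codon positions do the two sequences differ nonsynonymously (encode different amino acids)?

Codon 1: ATA Ile / ATA Ile — identical.
Codon 2: GTT Val / GAA Glu — nonsynonymous.
Codon 3: TGC Cys / TGC Cys — identical.
Codon 4: GAG Glu / GAA Glu — synonymous.
Codon 5: TCT Ser / AGC Ser — synonymous.
Codon 6: AGC Ser / TCT Ser — synonymous.
Codon 7: TTC Phe / CAT His — nonsynonymous.
Codon 8: TAC Tyr / TAT Tyr — synonymous.
Codon 9: TTT Phe / TTC Phe — synonymous.
Nonsynonymous differences: 2.

2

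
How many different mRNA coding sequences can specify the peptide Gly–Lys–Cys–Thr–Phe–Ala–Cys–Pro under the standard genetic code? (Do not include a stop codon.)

4096

Gly: 4 codons.
Lys: 2 codons.
Cys: 2 codons.
Thr: 4 codons.
Phe: 2 codons.
Ala: 4 codons.
Cys: 2 codons.
Pro: 4 codons.
4 × 2 × 2 × 4 × 2 × 4 × 2 × 4 = 4096.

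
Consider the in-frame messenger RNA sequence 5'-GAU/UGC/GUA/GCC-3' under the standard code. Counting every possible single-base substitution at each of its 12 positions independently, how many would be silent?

Codon 1 (GAU, Asp): 1 synonymous substitution.
Codon 2 (UGC, Cys): 1 synonymous substitution.
Codon 3 (GUA, Val): 3 synonymous substitutions.
Codon 4 (GCC, Ala): 3 synonymous substitutions.
Total: 1 + 1 + 3 + 3 = 8.

8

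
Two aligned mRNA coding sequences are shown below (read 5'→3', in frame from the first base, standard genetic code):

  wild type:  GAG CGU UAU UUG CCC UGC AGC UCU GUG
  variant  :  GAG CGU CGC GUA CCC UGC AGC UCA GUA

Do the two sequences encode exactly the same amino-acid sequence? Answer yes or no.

Codon 1: GAG Glu / GAG Glu — identical.
Codon 2: CGU Arg / CGU Arg — identical.
Codon 3: UAU Tyr / CGC Arg — nonsynonymous.
Codon 4: UUG Leu / GUA Val — nonsynonymous.
Codon 5: CCC Pro / CCC Pro — identical.
Codon 6: UGC Cys / UGC Cys — identical.
Codon 7: AGC Ser / AGC Ser — identical.
Codon 8: UCU Ser / UCA Ser — synonymous.
Codon 9: GUG Val / GUA Val — synonymous.
Nonsynonymous differences: 2 → different protein.

no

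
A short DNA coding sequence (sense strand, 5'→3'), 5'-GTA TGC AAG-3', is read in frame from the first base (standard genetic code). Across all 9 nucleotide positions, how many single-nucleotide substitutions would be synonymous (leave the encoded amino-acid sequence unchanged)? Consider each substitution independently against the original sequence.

5

Codon 1 (GTA, Val): 3 synonymous substitutions.
Codon 2 (TGC, Cys): 1 synonymous substitution.
Codon 3 (AAG, Lys): 1 synonymous substitution.
Total: 3 + 1 + 1 = 5.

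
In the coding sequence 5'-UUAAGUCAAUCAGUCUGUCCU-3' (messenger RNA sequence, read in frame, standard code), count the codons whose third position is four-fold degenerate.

Codon 1 UUA (Leu): third position 2-fold.
Codon 2 AGU (Ser): third position 2-fold.
Codon 3 CAA (Gln): third position 2-fold.
Codon 4 UCA (Ser): third position 4-fold.
Codon 5 GUC (Val): third position 4-fold.
Codon 6 UGU (Cys): third position 2-fold.
Codon 7 CCU (Pro): third position 4-fold.
Four-fold degenerate third positions: 3.

3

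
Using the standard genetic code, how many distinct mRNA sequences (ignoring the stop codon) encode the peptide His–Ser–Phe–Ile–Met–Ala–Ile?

864

His: 2 codons.
Ser: 6 codons.
Phe: 2 codons.
Ile: 3 codons.
Met: 1 codon.
Ala: 4 codons.
Ile: 3 codons.
2 × 6 × 2 × 3 × 1 × 4 × 3 = 864.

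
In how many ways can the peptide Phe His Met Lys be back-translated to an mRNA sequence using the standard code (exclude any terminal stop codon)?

8

Phe: 2 codons.
His: 2 codons.
Met: 1 codon.
Lys: 2 codons.
2 × 2 × 1 × 2 = 8.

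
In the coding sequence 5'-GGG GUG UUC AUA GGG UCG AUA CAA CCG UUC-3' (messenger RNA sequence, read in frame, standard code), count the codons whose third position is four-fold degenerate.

Codon 1 GGG (Gly): third position 4-fold.
Codon 2 GUG (Val): third position 4-fold.
Codon 3 UUC (Phe): third position 2-fold.
Codon 4 AUA (Ile): third position 3-fold.
Codon 5 GGG (Gly): third position 4-fold.
Codon 6 UCG (Ser): third position 4-fold.
Codon 7 AUA (Ile): third position 3-fold.
Codon 8 CAA (Gln): third position 2-fold.
Codon 9 CCG (Pro): third position 4-fold.
Codon 10 UUC (Phe): third position 2-fold.
Four-fold degenerate third positions: 5.

5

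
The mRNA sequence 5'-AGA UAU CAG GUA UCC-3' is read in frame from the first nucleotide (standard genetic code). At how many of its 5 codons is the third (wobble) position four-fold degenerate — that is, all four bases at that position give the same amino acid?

2

Codon 1 AGA (Arg): third position 2-fold.
Codon 2 UAU (Tyr): third position 2-fold.
Codon 3 CAG (Gln): third position 2-fold.
Codon 4 GUA (Val): third position 4-fold.
Codon 5 UCC (Ser): third position 4-fold.
Four-fold degenerate third positions: 2.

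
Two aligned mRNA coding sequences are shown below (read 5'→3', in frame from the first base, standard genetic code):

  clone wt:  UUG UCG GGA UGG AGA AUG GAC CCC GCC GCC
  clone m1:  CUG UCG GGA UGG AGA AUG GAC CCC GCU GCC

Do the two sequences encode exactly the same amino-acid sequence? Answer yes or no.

Codon 1: UUG Leu / CUG Leu — synonymous.
Codon 2: UCG Ser / UCG Ser — identical.
Codon 3: GGA Gly / GGA Gly — identical.
Codon 4: UGG Trp / UGG Trp — identical.
Codon 5: AGA Arg / AGA Arg — identical.
Codon 6: AUG Met / AUG Met — identical.
Codon 7: GAC Asp / GAC Asp — identical.
Codon 8: CCC Pro / CCC Pro — identical.
Codon 9: GCC Ala / GCU Ala — synonymous.
Codon 10: GCC Ala / GCC Ala — identical.
Nonsynonymous differences: 0 → same protein.

yes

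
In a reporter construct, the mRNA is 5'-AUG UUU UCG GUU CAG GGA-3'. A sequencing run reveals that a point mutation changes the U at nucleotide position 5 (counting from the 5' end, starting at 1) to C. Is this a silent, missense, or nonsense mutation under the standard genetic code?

missense

Position 5 falls in codon 2: UUU → Phe.
After the substitution the codon is UCU → Ser.
Phe ≠ Ser, so this is a missense mutation.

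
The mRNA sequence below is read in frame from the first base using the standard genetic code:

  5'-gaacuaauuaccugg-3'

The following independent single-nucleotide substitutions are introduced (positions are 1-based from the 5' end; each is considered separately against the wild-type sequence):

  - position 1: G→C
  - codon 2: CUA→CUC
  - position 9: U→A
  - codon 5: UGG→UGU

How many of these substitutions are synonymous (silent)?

2

Codon 1: GAA (Glu) → CAA (Gln) — missense.
Codon 2: CUA (Leu) → CUC (Leu) — synonymous.
Codon 3: AUU (Ile) → AUA (Ile) — synonymous.
Codon 5: UGG (Trp) → UGU (Cys) — missense.
Synonymous: 2 of 4.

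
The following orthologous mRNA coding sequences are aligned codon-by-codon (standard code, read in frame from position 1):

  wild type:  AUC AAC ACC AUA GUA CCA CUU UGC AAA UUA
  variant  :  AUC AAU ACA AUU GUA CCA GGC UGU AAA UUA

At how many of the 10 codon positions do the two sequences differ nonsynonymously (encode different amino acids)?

1

Codon 1: AUC Ile / AUC Ile — identical.
Codon 2: AAC Asn / AAU Asn — synonymous.
Codon 3: ACC Thr / ACA Thr — synonymous.
Codon 4: AUA Ile / AUU Ile — synonymous.
Codon 5: GUA Val / GUA Val — identical.
Codon 6: CCA Pro / CCA Pro — identical.
Codon 7: CUU Leu / GGC Gly — nonsynonymous.
Codon 8: UGC Cys / UGU Cys — synonymous.
Codon 9: AAA Lys / AAA Lys — identical.
Codon 10: UUA Leu / UUA Leu — identical.
Nonsynonymous differences: 1.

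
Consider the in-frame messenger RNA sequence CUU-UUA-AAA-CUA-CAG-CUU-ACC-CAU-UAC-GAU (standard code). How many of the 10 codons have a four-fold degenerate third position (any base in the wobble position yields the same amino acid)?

Codon 1 CUU (Leu): third position 4-fold.
Codon 2 UUA (Leu): third position 2-fold.
Codon 3 AAA (Lys): third position 2-fold.
Codon 4 CUA (Leu): third position 4-fold.
Codon 5 CAG (Gln): third position 2-fold.
Codon 6 CUU (Leu): third position 4-fold.
Codon 7 ACC (Thr): third position 4-fold.
Codon 8 CAU (His): third position 2-fold.
Codon 9 UAC (Tyr): third position 2-fold.
Codon 10 GAU (Asp): third position 2-fold.
Four-fold degenerate third positions: 4.

4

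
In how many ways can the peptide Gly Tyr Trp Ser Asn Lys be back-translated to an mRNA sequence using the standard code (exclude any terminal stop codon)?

192

Gly: 4 codons.
Tyr: 2 codons.
Trp: 1 codon.
Ser: 6 codons.
Asn: 2 codons.
Lys: 2 codons.
4 × 2 × 1 × 6 × 2 × 2 = 192.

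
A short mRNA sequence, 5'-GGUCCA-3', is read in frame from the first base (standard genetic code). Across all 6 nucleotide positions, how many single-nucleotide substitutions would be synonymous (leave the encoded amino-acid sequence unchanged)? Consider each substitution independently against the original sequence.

Codon 1 (GGU, Gly): 3 synonymous substitutions.
Codon 2 (CCA, Pro): 3 synonymous substitutions.
Total: 3 + 3 = 6.

6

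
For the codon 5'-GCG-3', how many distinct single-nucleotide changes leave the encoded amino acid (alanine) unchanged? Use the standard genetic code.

3

Position 1: none → 0 synonymous.
Position 2: none → 0 synonymous.
Position 3: GCU, GCC, GCA → 3 synonymous.
Total: 0 + 0 + 3 = 3.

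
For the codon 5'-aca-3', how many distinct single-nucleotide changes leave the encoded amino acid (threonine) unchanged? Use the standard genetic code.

3

Position 1: none → 0 synonymous.
Position 2: none → 0 synonymous.
Position 3: ACU, ACC, ACG → 3 synonymous.
Total: 0 + 0 + 3 = 3.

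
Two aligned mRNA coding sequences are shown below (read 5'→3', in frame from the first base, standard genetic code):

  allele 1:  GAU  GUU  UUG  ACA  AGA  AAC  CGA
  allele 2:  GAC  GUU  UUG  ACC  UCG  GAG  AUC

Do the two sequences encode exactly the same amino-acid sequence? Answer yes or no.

no

Codon 1: GAU Asp / GAC Asp — synonymous.
Codon 2: GUU Val / GUU Val — identical.
Codon 3: UUG Leu / UUG Leu — identical.
Codon 4: ACA Thr / ACC Thr — synonymous.
Codon 5: AGA Arg / UCG Ser — nonsynonymous.
Codon 6: AAC Asn / GAG Glu — nonsynonymous.
Codon 7: CGA Arg / AUC Ile — nonsynonymous.
Nonsynonymous differences: 3 → different protein.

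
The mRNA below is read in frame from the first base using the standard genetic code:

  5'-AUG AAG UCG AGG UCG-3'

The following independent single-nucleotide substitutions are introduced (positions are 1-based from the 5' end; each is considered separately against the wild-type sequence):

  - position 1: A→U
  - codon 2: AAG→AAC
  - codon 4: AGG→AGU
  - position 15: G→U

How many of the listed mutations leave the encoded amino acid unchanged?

Codon 1: AUG (Met) → UUG (Leu) — missense.
Codon 2: AAG (Lys) → AAC (Asn) — missense.
Codon 4: AGG (Arg) → AGU (Ser) — missense.
Codon 5: UCG (Ser) → UCU (Ser) — synonymous.
Synonymous: 1 of 4.

1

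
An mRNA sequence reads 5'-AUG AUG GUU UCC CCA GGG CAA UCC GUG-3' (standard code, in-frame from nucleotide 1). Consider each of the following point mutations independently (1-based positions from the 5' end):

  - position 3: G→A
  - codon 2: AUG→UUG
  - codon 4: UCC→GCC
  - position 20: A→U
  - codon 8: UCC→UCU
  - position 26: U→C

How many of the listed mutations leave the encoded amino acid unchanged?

Codon 1: AUG (Met) → AUA (Ile) — missense.
Codon 2: AUG (Met) → UUG (Leu) — missense.
Codon 4: UCC (Ser) → GCC (Ala) — missense.
Codon 7: CAA (Gln) → CUA (Leu) — missense.
Codon 8: UCC (Ser) → UCU (Ser) — synonymous.
Codon 9: GUG (Val) → GCG (Ala) — missense.
Synonymous: 1 of 6.

1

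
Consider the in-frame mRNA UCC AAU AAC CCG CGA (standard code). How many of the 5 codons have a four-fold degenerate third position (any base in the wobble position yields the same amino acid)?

Codon 1 UCC (Ser): third position 4-fold.
Codon 2 AAU (Asn): third position 2-fold.
Codon 3 AAC (Asn): third position 2-fold.
Codon 4 CCG (Pro): third position 4-fold.
Codon 5 CGA (Arg): third position 4-fold.
Four-fold degenerate third positions: 3.

3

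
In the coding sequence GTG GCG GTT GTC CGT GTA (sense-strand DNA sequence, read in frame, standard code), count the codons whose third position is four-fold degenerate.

6

Codon 1 GTG (Val): third position 4-fold.
Codon 2 GCG (Ala): third position 4-fold.
Codon 3 GTT (Val): third position 4-fold.
Codon 4 GTC (Val): third position 4-fold.
Codon 5 CGT (Arg): third position 4-fold.
Codon 6 GTA (Val): third position 4-fold.
Four-fold degenerate third positions: 6.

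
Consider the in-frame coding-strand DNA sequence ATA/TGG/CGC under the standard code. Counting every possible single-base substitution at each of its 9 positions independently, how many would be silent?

Codon 1 (ATA, Ile): 2 synonymous substitutions.
Codon 2 (TGG, Trp): 0 synonymous substitutions.
Codon 3 (CGC, Arg): 3 synonymous substitutions.
Total: 2 + 0 + 3 = 5.

5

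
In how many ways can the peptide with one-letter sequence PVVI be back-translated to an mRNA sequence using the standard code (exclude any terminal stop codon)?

192

Pro: 4 codons.
Val: 4 codons.
Val: 4 codons.
Ile: 3 codons.
4 × 4 × 4 × 3 = 192.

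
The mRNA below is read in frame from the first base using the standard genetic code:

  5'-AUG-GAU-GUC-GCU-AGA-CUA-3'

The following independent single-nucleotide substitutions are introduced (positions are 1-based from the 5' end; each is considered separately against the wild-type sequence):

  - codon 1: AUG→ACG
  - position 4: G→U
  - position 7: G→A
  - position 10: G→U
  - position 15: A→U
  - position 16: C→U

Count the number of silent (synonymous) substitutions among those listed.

Codon 1: AUG (Met) → ACG (Thr) — missense.
Codon 2: GAU (Asp) → UAU (Tyr) — missense.
Codon 3: GUC (Val) → AUC (Ile) — missense.
Codon 4: GCU (Ala) → UCU (Ser) — missense.
Codon 5: AGA (Arg) → AGU (Ser) — missense.
Codon 6: CUA (Leu) → UUA (Leu) — synonymous.
Synonymous: 1 of 6.

1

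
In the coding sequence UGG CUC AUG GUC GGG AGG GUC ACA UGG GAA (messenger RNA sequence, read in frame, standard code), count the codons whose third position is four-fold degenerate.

Codon 1 UGG (Trp): third position 1-fold.
Codon 2 CUC (Leu): third position 4-fold.
Codon 3 AUG (Met): third position 1-fold.
Codon 4 GUC (Val): third position 4-fold.
Codon 5 GGG (Gly): third position 4-fold.
Codon 6 AGG (Arg): third position 2-fold.
Codon 7 GUC (Val): third position 4-fold.
Codon 8 ACA (Thr): third position 4-fold.
Codon 9 UGG (Trp): third position 1-fold.
Codon 10 GAA (Glu): third position 2-fold.
Four-fold degenerate third positions: 5.

5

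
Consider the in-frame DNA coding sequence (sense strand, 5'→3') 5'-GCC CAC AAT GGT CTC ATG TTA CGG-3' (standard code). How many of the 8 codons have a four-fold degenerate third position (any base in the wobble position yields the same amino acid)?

4

Codon 1 GCC (Ala): third position 4-fold.
Codon 2 CAC (His): third position 2-fold.
Codon 3 AAT (Asn): third position 2-fold.
Codon 4 GGT (Gly): third position 4-fold.
Codon 5 CTC (Leu): third position 4-fold.
Codon 6 ATG (Met): third position 1-fold.
Codon 7 TTA (Leu): third position 2-fold.
Codon 8 CGG (Arg): third position 4-fold.
Four-fold degenerate third positions: 4.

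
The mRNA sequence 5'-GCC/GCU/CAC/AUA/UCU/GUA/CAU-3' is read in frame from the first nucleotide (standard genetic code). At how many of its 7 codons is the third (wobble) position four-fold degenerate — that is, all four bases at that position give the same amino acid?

Codon 1 GCC (Ala): third position 4-fold.
Codon 2 GCU (Ala): third position 4-fold.
Codon 3 CAC (His): third position 2-fold.
Codon 4 AUA (Ile): third position 3-fold.
Codon 5 UCU (Ser): third position 4-fold.
Codon 6 GUA (Val): third position 4-fold.
Codon 7 CAU (His): third position 2-fold.
Four-fold degenerate third positions: 4.

4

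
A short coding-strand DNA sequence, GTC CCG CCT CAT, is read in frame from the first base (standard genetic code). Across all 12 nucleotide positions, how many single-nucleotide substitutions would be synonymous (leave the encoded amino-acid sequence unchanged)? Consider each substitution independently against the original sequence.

Codon 1 (GTC, Val): 3 synonymous substitutions.
Codon 2 (CCG, Pro): 3 synonymous substitutions.
Codon 3 (CCT, Pro): 3 synonymous substitutions.
Codon 4 (CAT, His): 1 synonymous substitution.
Total: 3 + 3 + 3 + 1 = 10.

10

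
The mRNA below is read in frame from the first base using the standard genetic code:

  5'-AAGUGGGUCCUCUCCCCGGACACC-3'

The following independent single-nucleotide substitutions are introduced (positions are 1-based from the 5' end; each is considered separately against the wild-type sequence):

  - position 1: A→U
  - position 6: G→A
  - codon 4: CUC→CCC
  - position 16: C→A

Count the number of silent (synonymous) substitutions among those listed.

0

Codon 1: AAG (Lys) → UAG (Stop) — nonsense.
Codon 2: UGG (Trp) → UGA (Stop) — nonsense.
Codon 4: CUC (Leu) → CCC (Pro) — missense.
Codon 6: CCG (Pro) → ACG (Thr) — missense.
Synonymous: 0 of 4.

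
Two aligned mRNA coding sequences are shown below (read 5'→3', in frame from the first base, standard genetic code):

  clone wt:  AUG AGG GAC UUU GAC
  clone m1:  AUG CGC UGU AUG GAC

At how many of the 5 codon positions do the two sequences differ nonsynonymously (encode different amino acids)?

2

Codon 1: AUG Met / AUG Met — identical.
Codon 2: AGG Arg / CGC Arg — synonymous.
Codon 3: GAC Asp / UGU Cys — nonsynonymous.
Codon 4: UUU Phe / AUG Met — nonsynonymous.
Codon 5: GAC Asp / GAC Asp — identical.
Nonsynonymous differences: 2.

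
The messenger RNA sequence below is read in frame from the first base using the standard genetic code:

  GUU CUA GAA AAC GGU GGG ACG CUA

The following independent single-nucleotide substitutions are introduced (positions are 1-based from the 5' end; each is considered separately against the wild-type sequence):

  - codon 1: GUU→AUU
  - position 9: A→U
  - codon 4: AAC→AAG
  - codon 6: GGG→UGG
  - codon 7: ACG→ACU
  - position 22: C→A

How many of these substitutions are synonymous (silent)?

1

Codon 1: GUU (Val) → AUU (Ile) — missense.
Codon 3: GAA (Glu) → GAU (Asp) — missense.
Codon 4: AAC (Asn) → AAG (Lys) — missense.
Codon 6: GGG (Gly) → UGG (Trp) — missense.
Codon 7: ACG (Thr) → ACU (Thr) — synonymous.
Codon 8: CUA (Leu) → AUA (Ile) — missense.
Synonymous: 1 of 6.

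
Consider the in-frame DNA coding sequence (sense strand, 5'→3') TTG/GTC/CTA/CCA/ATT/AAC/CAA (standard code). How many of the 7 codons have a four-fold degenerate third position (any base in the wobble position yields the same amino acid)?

Codon 1 TTG (Leu): third position 2-fold.
Codon 2 GTC (Val): third position 4-fold.
Codon 3 CTA (Leu): third position 4-fold.
Codon 4 CCA (Pro): third position 4-fold.
Codon 5 ATT (Ile): third position 3-fold.
Codon 6 AAC (Asn): third position 2-fold.
Codon 7 CAA (Gln): third position 2-fold.
Four-fold degenerate third positions: 3.

3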